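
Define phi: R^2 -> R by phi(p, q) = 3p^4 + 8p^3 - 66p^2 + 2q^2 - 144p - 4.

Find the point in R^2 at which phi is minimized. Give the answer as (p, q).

(3, 0)

phi(p,q) separates as A(p) + B(q) − 4, so its minimum is min A + min B − 4.
A'(p) = 12(p - 3)(p + 1)(p + 4) vanishes at p ∈ {-4, -1, 3}; B'(q) = 4q vanishes at q ∈ {0}.
Local minima of A (where A''>0): A(-4)=-224, A(3)=-567. Local minima of B: B(0)=0.
So the global minimum of phi is A(3) + B(0) − 4 = -567 + 0 − 4 = -571, attained at (3, 0).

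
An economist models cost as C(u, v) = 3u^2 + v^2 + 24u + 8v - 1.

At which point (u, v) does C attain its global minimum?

(-4, -4)

C(u,v) separates as P(u) + Q(v) − 1, so its minimum is min P + min Q − 1.
P'(u) = 6u + 24 vanishes at u ∈ {-4}; Q'(v) = 2v + 8 vanishes at v ∈ {-4}.
Local minima of P (where P''>0): P(-4)=-48. Local minima of Q: Q(-4)=-16.
So the global minimum of C is P(-4) + Q(-4) − 1 = -48 − 16 − 1 = -65, attained at (-4, -4).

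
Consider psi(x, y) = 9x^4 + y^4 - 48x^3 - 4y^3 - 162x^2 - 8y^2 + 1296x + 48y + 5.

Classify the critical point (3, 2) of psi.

local maximum

The mixed partial ∂²psi/∂x∂y is 0, so the Hessian at any point is diag(psi_xx, psi_yy) = diag(36(3x^2 - 8x - 9), 4(3y^2 - 6y - 4)).
At (3, 2): H = diag(-216, -16).
Both eigenvalues are negative, so H is negative definite: a local maximum.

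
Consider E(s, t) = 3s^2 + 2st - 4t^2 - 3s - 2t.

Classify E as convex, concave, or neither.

E is quadratic, so its Hessian is the constant matrix H = [[6, 2], [2, -8]].
det(H) = -52, tr(H) = -2.
det(H) < 0, so H is indefinite: neither convex nor concave.

neither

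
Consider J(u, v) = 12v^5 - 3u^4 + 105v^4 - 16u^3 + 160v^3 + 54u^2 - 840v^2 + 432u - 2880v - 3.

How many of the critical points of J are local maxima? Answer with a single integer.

4

J separates as a function of u plus a function of v, so ∇J=0 decouples.
∂J/∂u = -12(u - 3)(u + 3)(u + 4) = 0 at u ∈ {-4, -3, 3}; ∂J/∂v = 60(v - 2)(v + 2)(v + 3)(v + 4) = 0 at v ∈ {-4, -3, -2, 2}.
The Hessian is diagonal: diag(J_uu, J_vv). Second derivatives: J_uu(-4)=-84, J_uu(-3)=72, J_uu(3)=-504; J_vv(-4)=-720, J_vv(-3)=300, J_vv(-2)=-480, J_vv(2)=7200.
Local maxima occur where both diagonal entries negative: (-4, -4), (-4, -2), (3, -4), (3, -2). Count: 4.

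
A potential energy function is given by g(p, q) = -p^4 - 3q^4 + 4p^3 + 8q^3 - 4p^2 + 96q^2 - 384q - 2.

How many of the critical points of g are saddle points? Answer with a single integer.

4

g separates as a function of p plus a function of q, so ∇g=0 decouples.
∂g/∂p = -4p(p - 2)(p - 1) = 0 at p ∈ {0, 1, 2}; ∂g/∂q = -12(q - 4)(q - 2)(q + 4) = 0 at q ∈ {-4, 2, 4}.
The Hessian is diagonal: diag(g_pp, g_qq). Second derivatives: g_pp(0)=-8, g_pp(1)=4, g_pp(2)=-8; g_qq(-4)=-576, g_qq(2)=144, g_qq(4)=-192.
Saddle points occur where the two diagonal entries have opposite signs: (0, 2), (1, -4), (1, 4), (2, 2). Count: 4.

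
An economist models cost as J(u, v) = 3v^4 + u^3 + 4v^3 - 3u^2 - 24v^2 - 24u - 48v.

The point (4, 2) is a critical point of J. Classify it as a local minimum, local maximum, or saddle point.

The mixed partial ∂²J/∂u∂v is 0, so the Hessian at any point is diag(J_uu, J_vv) = diag(6(u - 1), 12(3v^2 + 2v - 4)).
At (4, 2): H = diag(18, 144).
Both eigenvalues are positive, so H is positive definite: a local minimum.

local minimum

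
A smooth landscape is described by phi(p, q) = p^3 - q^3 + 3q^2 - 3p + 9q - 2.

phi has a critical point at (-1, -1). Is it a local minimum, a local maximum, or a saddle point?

The mixed partial ∂²phi/∂p∂q is 0, so the Hessian at any point is diag(phi_pp, phi_qq) = diag(6p, 6(-q + 1)).
At (-1, -1): H = diag(-6, 12).
The eigenvalues have opposite signs, so H is indefinite: a saddle point.

saddle point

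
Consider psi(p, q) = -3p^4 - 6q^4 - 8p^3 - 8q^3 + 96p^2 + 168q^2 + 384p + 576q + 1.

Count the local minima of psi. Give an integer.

1

psi separates as a function of p plus a function of q, so ∇psi=0 decouples.
∂psi/∂p = -12(p - 4)(p + 2)(p + 4) = 0 at p ∈ {-4, -2, 4}; ∂psi/∂q = -24(q - 4)(q + 2)(q + 3) = 0 at q ∈ {-3, -2, 4}.
The Hessian is diagonal: diag(psi_pp, psi_qq). Second derivatives: psi_pp(-4)=-192, psi_pp(-2)=144, psi_pp(4)=-576; psi_qq(-3)=-168, psi_qq(-2)=144, psi_qq(4)=-1008.
Local minima occur where both diagonal entries positive: (-2, -2). Count: 1.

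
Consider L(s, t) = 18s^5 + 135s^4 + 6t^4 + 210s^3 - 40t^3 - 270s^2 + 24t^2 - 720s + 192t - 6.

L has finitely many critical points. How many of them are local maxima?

L separates as a function of s plus a function of t, so ∇L=0 decouples.
∂L/∂s = 90(s - 1)(s + 1)(s + 2)(s + 4) = 0 at s ∈ {-4, -2, -1, 1}; ∂L/∂t = 24(t - 4)(t - 2)(t + 1) = 0 at t ∈ {-1, 2, 4}.
The Hessian is diagonal: diag(L_ss, L_tt). Second derivatives: L_ss(-4)=-2700, L_ss(-2)=540, L_ss(-1)=-540, L_ss(1)=2700; L_tt(-1)=360, L_tt(2)=-144, L_tt(4)=240.
Local maxima occur where both diagonal entries negative: (-4, 2), (-1, 2). Count: 2.

2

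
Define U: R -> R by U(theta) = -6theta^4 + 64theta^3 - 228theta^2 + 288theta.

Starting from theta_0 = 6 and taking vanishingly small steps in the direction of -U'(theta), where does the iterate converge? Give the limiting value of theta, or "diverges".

diverges

U'(theta) = -24(theta - 4)(theta - 3)(theta - 1), so U'(6) = -720.
Gradient descent moves in the -U' direction, i.e. theta is increasing.
There is no critical point above theta=6, and U' keeps the same sign, so the iterate runs off to +∞.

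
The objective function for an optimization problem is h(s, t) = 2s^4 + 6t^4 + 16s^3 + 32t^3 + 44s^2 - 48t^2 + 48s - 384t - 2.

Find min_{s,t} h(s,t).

h(s,t) separates as P(s) + Q(t) − 2, so its minimum is min P + min Q − 2.
P'(s) = 8(s + 1)(s + 2)(s + 3) vanishes at s ∈ {-3, -2, -1}; Q'(t) = 24(t - 2)(t + 2)(t + 4) vanishes at t ∈ {-4, -2, 2}.
Local minima of P (where P''>0): P(-3)=-18, P(-1)=-18. Local minima of Q: Q(-4)=256, Q(2)=-608.
So the global minimum of h is P(-3) + Q(2) − 2 = -18 − 608 − 2 = -628, attained at (-3, 2).

-628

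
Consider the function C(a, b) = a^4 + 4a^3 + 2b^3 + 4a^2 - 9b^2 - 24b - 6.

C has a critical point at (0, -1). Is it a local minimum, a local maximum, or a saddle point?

saddle point

The mixed partial ∂²C/∂a∂b is 0, so the Hessian at any point is diag(C_aa, C_bb) = diag(4(3a^2 + 6a + 2), 6(2b - 3)).
At (0, -1): H = diag(8, -30).
The eigenvalues have opposite signs, so H is indefinite: a saddle point.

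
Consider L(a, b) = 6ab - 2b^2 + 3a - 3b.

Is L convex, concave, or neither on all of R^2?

L is quadratic, so its Hessian is the constant matrix H = [[0, 6], [6, -4]].
det(H) = -36, tr(H) = -4.
det(H) < 0, so H is indefinite: neither convex nor concave.

neither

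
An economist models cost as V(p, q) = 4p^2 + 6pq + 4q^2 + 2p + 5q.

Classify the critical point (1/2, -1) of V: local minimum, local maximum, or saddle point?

local minimum

The Hessian of V is constant: H = [[8, 6], [6, 8]].
det(H) = 8·8 − 6² = 28.
det(H) > 0 and tr(H) = 16 > 0, so H is positive definite and the point is a local minimum.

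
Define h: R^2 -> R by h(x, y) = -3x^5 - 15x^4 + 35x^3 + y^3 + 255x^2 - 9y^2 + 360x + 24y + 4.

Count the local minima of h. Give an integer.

2

h separates as a function of x plus a function of y, so ∇h=0 decouples.
∂h/∂x = -15(x - 3)(x + 1)(x + 2)(x + 4) = 0 at x ∈ {-4, -2, -1, 3}; ∂h/∂y = 3(y - 4)(y - 2) = 0 at y ∈ {2, 4}.
The Hessian is diagonal: diag(h_xx, h_yy). Second derivatives: h_xx(-4)=630, h_xx(-2)=-150, h_xx(-1)=180, h_xx(3)=-2100; h_yy(2)=-6, h_yy(4)=6.
Local minima occur where both diagonal entries positive: (-4, 4), (-1, 4). Count: 2.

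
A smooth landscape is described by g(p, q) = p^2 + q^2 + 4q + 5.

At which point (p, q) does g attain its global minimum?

g(p,q) separates as A(p) + B(q) + 5, so its minimum is min A + min B + 5.
A'(p) = 2p vanishes at p ∈ {0}; B'(q) = 2q + 4 vanishes at q ∈ {-2}.
Local minima of A (where A''>0): A(0)=0. Local minima of B: B(-2)=-4.
So the global minimum of g is A(0) + B(-2) + 5 = 0 − 4 + 5 = 1, attained at (0, -2).

(0, -2)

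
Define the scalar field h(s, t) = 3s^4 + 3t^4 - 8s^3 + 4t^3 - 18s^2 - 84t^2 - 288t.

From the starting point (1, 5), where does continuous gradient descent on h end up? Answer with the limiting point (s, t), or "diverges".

(3, 4)

h is separable, so gradient descent decouples: s follows -∂h/∂s, t follows -∂h/∂t.
∂h/∂s = 12s(s - 3)(s + 1); at s=1 this is -48, so s increases.
∂h/∂t = 12(t - 4)(t + 2)(t + 3); at t=5 this is 672, so t decreases.
s converges to its nearest critical value 3 (a local min of the s-part); t converges to 4. The iterate converges to (3, 4).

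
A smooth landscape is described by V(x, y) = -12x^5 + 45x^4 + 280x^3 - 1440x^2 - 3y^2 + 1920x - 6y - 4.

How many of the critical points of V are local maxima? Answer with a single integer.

2

V separates as a function of x plus a function of y, so ∇V=0 decouples.
∂V/∂x = -60(x - 4)(x - 2)(x - 1)(x + 4) = 0 at x ∈ {-4, 1, 2, 4}; ∂V/∂y = -6(y + 1) = 0 at y ∈ {-1}.
The Hessian is diagonal: diag(V_xx, V_yy). Second derivatives: V_xx(-4)=14400, V_xx(1)=-900, V_xx(2)=720, V_xx(4)=-2880; V_yy(-1)=-6.
Local maxima occur where both diagonal entries negative: (1, -1), (4, -1). Count: 2.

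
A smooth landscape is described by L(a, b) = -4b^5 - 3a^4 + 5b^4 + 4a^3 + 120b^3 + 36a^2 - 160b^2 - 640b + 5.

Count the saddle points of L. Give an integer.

6

L separates as a function of a plus a function of b, so ∇L=0 decouples.
∂L/∂a = -12a(a - 3)(a + 2) = 0 at a ∈ {-2, 0, 3}; ∂L/∂b = -20(b - 4)(b - 2)(b + 1)(b + 4) = 0 at b ∈ {-4, -1, 2, 4}.
The Hessian is diagonal: diag(L_aa, L_bb). Second derivatives: L_aa(-2)=-120, L_aa(0)=72, L_aa(3)=-180; L_bb(-4)=2880, L_bb(-1)=-900, L_bb(2)=720, L_bb(4)=-1600.
Saddle points occur where the two diagonal entries have opposite signs: (-2, -4), (-2, 2), (0, -1), (0, 4), (3, -4), (3, 2). Count: 6.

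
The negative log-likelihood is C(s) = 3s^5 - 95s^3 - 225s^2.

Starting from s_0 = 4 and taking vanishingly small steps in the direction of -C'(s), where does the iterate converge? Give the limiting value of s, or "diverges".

C'(s) = 15s(s - 5)(s + 2)(s + 3), so C'(4) = -2520.
Gradient descent moves in the -C' direction, i.e. s is increasing.
The nearest critical point in that direction is s = 5, where C'' = 4200 > 0 (a local minimum). The iterate converges there.

5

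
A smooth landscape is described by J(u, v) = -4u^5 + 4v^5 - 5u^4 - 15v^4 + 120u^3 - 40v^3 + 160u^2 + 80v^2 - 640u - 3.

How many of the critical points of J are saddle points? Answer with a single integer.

J separates as a function of u plus a function of v, so ∇J=0 decouples.
∂J/∂u = -20(u - 4)(u - 1)(u + 2)(u + 4) = 0 at u ∈ {-4, -2, 1, 4}; ∂J/∂v = 20v(v - 4)(v - 1)(v + 2) = 0 at v ∈ {-2, 0, 1, 4}.
The Hessian is diagonal: diag(J_uu, J_vv). Second derivatives: J_uu(-4)=1600, J_uu(-2)=-720, J_uu(1)=900, J_uu(4)=-2880; J_vv(-2)=-720, J_vv(0)=160, J_vv(1)=-180, J_vv(4)=1440.
Saddle points occur where the two diagonal entries have opposite signs: (-4, -2), (-4, 1), (-2, 0), (-2, 4), (1, -2), (1, 1), (4, 0), (4, 4). Count: 8.

8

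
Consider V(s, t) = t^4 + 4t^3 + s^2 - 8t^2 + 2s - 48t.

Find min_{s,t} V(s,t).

-81

V(s,t) separates as P(s) + Q(t), so its minimum is min P + min Q.
P'(s) = 2s + 2 vanishes at s ∈ {-1}; Q'(t) = 4(t - 2)(t + 2)(t + 3) vanishes at t ∈ {-3, -2, 2}.
Local minima of P (where P''>0): P(-1)=-1. Local minima of Q: Q(-3)=45, Q(2)=-80.
So the global minimum of V is P(-1) + Q(2) = -1 − 80 = -81, attained at (-1, 2).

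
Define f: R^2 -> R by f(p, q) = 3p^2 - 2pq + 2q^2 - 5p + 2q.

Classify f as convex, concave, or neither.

f is quadratic, so its Hessian is the constant matrix H = [[6, -2], [-2, 4]].
det(H) = 20, tr(H) = 10.
det(H) > 0 and tr(H) > 0, so H is positive definite everywhere: convex.

convex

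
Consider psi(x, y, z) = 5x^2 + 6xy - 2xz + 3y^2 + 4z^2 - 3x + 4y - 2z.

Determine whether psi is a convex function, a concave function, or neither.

psi is quadratic, so its Hessian is the constant matrix H = [[10, 6, -2], [6, 6, 0], [-2, 0, 8]].
Leading principal minors: 10, 24, 168.
All positive ⇒ H ≻ 0 ⇒ convex.

convex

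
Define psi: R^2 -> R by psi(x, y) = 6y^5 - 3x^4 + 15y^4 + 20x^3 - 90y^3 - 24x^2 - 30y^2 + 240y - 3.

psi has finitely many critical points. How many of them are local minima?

psi separates as a function of x plus a function of y, so ∇psi=0 decouples.
∂psi/∂x = -12x(x - 4)(x - 1) = 0 at x ∈ {0, 1, 4}; ∂psi/∂y = 30(y - 2)(y - 1)(y + 1)(y + 4) = 0 at y ∈ {-4, -1, 1, 2}.
The Hessian is diagonal: diag(psi_xx, psi_yy). Second derivatives: psi_xx(0)=-48, psi_xx(1)=36, psi_xx(4)=-144; psi_yy(-4)=-2700, psi_yy(-1)=540, psi_yy(1)=-300, psi_yy(2)=540.
Local minima occur where both diagonal entries positive: (1, -1), (1, 2). Count: 2.

2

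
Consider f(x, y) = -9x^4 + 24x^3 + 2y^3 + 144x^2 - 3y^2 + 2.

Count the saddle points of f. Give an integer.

3

f separates as a function of x plus a function of y, so ∇f=0 decouples.
∂f/∂x = -36x(x - 4)(x + 2) = 0 at x ∈ {-2, 0, 4}; ∂f/∂y = 6y(y - 1) = 0 at y ∈ {0, 1}.
The Hessian is diagonal: diag(f_xx, f_yy). Second derivatives: f_xx(-2)=-432, f_xx(0)=288, f_xx(4)=-864; f_yy(0)=-6, f_yy(1)=6.
Saddle points occur where the two diagonal entries have opposite signs: (-2, 1), (0, 0), (4, 1). Count: 3.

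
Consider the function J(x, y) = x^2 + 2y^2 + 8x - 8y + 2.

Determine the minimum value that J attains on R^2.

-22

J(x,y) separates as P(x) + Q(y) + 2, so its minimum is min P + min Q + 2.
P'(x) = 2x + 8 vanishes at x ∈ {-4}; Q'(y) = 4y - 8 vanishes at y ∈ {2}.
Local minima of P (where P''>0): P(-4)=-16. Local minima of Q: Q(2)=-8.
So the global minimum of J is P(-4) + Q(2) + 2 = -16 − 8 + 2 = -22, attained at (-4, 2).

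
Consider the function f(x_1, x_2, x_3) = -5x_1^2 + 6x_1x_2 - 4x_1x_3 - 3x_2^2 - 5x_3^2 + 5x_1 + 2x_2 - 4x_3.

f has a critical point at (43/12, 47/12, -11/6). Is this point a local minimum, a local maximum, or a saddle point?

The Hessian is constant: H = [[-10, 6, -4], [6, -6, 0], [-4, 0, -10]].
Leading principal minors: Δ₁ = -10, Δ₂ = 24, Δ₃ = -144.
The minors alternate sign starting negative (−, +, −), so H is negative definite: a local maximum.

local maximum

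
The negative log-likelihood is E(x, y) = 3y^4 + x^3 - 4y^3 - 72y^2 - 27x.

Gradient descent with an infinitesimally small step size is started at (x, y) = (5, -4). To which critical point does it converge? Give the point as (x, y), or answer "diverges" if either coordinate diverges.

(3, -3)

E is separable, so gradient descent decouples: x follows -∂E/∂x, y follows -∂E/∂y.
∂E/∂x = 3(x - 3)(x + 3); at x=5 this is 48, so x decreases.
∂E/∂y = 12y(y - 4)(y + 3); at y=-4 this is -384, so y increases.
x converges to its nearest critical value 3 (a local min of the x-part); y converges to -3. The iterate converges to (3, -3).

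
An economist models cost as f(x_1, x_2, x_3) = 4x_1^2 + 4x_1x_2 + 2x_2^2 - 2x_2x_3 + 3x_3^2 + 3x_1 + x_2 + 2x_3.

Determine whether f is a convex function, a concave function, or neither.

convex

f is quadratic, so its Hessian is the constant matrix H = [[8, 4, 0], [4, 4, -2], [0, -2, 6]].
Leading principal minors: 8, 16, 64.
All positive ⇒ H ≻ 0 ⇒ convex.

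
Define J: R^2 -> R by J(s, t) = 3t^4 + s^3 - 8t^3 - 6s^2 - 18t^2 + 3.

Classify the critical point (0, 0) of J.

The mixed partial ∂²J/∂s∂t is 0, so the Hessian at any point is diag(J_ss, J_tt) = diag(6(s - 2), 12(3t^2 - 4t - 3)).
At (0, 0): H = diag(-12, -36).
Both eigenvalues are negative, so H is negative definite: a local maximum.

local maximum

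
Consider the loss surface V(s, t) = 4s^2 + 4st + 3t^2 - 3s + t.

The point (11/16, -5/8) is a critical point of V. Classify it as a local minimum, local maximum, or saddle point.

The Hessian of V is constant: H = [[8, 4], [4, 6]].
det(H) = 8·6 − 4² = 32.
det(H) > 0 and tr(H) = 14 > 0, so H is positive definite and the point is a local minimum.

local minimum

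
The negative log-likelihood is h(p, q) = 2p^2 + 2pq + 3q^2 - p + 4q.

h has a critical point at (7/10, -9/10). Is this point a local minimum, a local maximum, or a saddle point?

The Hessian of h is constant: H = [[4, 2], [2, 6]].
det(H) = 4·6 − 2² = 20.
det(H) > 0 and tr(H) = 10 > 0, so H is positive definite and the point is a local minimum.

local minimum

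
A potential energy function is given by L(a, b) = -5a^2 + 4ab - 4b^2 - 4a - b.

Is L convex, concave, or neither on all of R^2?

concave

L is quadratic, so its Hessian is the constant matrix H = [[-10, 4], [4, -8]].
det(H) = 64, tr(H) = -18.
det(H) > 0 and tr(H) < 0, so H is negative definite everywhere: concave.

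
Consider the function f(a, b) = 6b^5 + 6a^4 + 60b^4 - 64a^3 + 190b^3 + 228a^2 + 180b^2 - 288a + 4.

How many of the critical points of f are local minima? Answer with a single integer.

4

f separates as a function of a plus a function of b, so ∇f=0 decouples.
∂f/∂a = 24(a - 4)(a - 3)(a - 1) = 0 at a ∈ {1, 3, 4}; ∂f/∂b = 30b(b + 1)(b + 3)(b + 4) = 0 at b ∈ {-4, -3, -1, 0}.
The Hessian is diagonal: diag(f_aa, f_bb). Second derivatives: f_aa(1)=144, f_aa(3)=-48, f_aa(4)=72; f_bb(-4)=-360, f_bb(-3)=180, f_bb(-1)=-180, f_bb(0)=360.
Local minima occur where both diagonal entries positive: (1, -3), (1, 0), (4, -3), (4, 0). Count: 4.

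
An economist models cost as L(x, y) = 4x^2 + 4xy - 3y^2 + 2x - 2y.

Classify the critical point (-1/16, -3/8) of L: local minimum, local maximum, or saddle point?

The Hessian of L is constant: H = [[8, 4], [4, -6]].
det(H) = 8·(-6) − 4² = -64.
Since det(H) < 0, H is indefinite and the critical point is a saddle point.

saddle point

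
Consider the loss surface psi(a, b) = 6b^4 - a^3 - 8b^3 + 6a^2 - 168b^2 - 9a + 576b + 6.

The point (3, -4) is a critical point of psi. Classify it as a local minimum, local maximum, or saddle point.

The mixed partial ∂²psi/∂a∂b is 0, so the Hessian at any point is diag(psi_aa, psi_bb) = diag(6(-a + 2), 24(3b^2 - 2b - 14)).
At (3, -4): H = diag(-6, 1008).
The eigenvalues have opposite signs, so H is indefinite: a saddle point.

saddle point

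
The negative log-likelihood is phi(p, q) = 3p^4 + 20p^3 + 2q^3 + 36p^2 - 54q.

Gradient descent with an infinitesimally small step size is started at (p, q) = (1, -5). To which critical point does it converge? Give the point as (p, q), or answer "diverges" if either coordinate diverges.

phi is separable, so gradient descent decouples: p follows -∂phi/∂p, q follows -∂phi/∂q.
∂phi/∂p = 12p(p + 2)(p + 3); at p=1 this is 144, so p decreases.
∂phi/∂q = 6(q - 3)(q + 3); at q=-5 this is 96, so q decreases.
The q-coordinate has no critical point in that direction and runs off to infinity.

diverges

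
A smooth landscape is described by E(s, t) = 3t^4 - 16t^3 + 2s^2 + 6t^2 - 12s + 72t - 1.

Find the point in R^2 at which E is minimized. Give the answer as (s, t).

E(s,t) separates as P(s) + Q(t) − 1, so its minimum is min P + min Q − 1.
P'(s) = 4s - 12 vanishes at s ∈ {3}; Q'(t) = 12(t - 3)(t - 2)(t + 1) vanishes at t ∈ {-1, 2, 3}.
Local minima of P (where P''>0): P(3)=-18. Local minima of Q: Q(-1)=-47, Q(3)=81.
So the global minimum of E is P(3) + Q(-1) − 1 = -18 − 47 − 1 = -66, attained at (3, -1).

(3, -1)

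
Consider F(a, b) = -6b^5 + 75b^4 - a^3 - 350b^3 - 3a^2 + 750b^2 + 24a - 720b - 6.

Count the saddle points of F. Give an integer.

F separates as a function of a plus a function of b, so ∇F=0 decouples.
∂F/∂a = -3(a - 2)(a + 4) = 0 at a ∈ {-4, 2}; ∂F/∂b = -30(b - 4)(b - 3)(b - 2)(b - 1) = 0 at b ∈ {1, 2, 3, 4}.
The Hessian is diagonal: diag(F_aa, F_bb). Second derivatives: F_aa(-4)=18, F_aa(2)=-18; F_bb(1)=180, F_bb(2)=-60, F_bb(3)=60, F_bb(4)=-180.
Saddle points occur where the two diagonal entries have opposite signs: (-4, 2), (-4, 4), (2, 1), (2, 3). Count: 4.

4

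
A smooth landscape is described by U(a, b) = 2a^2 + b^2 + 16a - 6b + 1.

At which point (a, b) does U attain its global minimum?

(-4, 3)

U(a,b) separates as P(a) + Q(b) + 1, so its minimum is min P + min Q + 1.
P'(a) = 4a + 16 vanishes at a ∈ {-4}; Q'(b) = 2b - 6 vanishes at b ∈ {3}.
Local minima of P (where P''>0): P(-4)=-32. Local minima of Q: Q(3)=-9.
So the global minimum of U is P(-4) + Q(3) + 1 = -32 − 9 + 1 = -40, attained at (-4, 3).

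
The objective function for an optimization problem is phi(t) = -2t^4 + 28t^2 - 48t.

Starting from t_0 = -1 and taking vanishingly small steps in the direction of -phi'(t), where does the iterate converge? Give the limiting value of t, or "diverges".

phi'(t) = -8(t - 2)(t - 1)(t + 3), so phi'(-1) = -96.
Gradient descent moves in the -phi' direction, i.e. t is increasing.
The nearest critical point in that direction is t = 1, where phi'' = 32 > 0 (a local minimum). The iterate converges there.

1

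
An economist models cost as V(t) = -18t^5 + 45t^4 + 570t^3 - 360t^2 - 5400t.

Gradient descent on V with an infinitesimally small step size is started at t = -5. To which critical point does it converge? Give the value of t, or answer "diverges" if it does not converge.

V'(t) = -90(t - 5)(t - 2)(t + 2)(t + 3), so V'(-5) = -37800.
Gradient descent moves in the -V' direction, i.e. t is increasing.
The nearest critical point in that direction is t = -3, where V'' = 3600 > 0 (a local minimum). The iterate converges there.

-3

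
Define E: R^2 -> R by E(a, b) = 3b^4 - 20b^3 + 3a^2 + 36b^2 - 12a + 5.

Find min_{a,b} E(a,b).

-7

E(a,b) separates as P(a) + Q(b) + 5, so its minimum is min P + min Q + 5.
P'(a) = 6a - 12 vanishes at a ∈ {2}; Q'(b) = 12b(b - 3)(b - 2) vanishes at b ∈ {0, 2, 3}.
Local minima of P (where P''>0): P(2)=-12. Local minima of Q: Q(0)=0, Q(3)=27.
So the global minimum of E is P(2) + Q(0) + 5 = -12 + 0 + 5 = -7, attained at (2, 0).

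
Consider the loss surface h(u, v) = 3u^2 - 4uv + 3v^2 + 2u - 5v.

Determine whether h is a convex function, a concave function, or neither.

h is quadratic, so its Hessian is the constant matrix H = [[6, -4], [-4, 6]].
det(H) = 20, tr(H) = 12.
det(H) > 0 and tr(H) > 0, so H is positive definite everywhere: convex.

convex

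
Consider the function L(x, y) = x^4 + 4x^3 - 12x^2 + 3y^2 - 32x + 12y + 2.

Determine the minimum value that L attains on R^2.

L(x,y) separates as P(x) + Q(y) + 2, so its minimum is min P + min Q + 2.
P'(x) = 4(x - 2)(x + 1)(x + 4) vanishes at x ∈ {-4, -1, 2}; Q'(y) = 6y + 12 vanishes at y ∈ {-2}.
Local minima of P (where P''>0): P(-4)=-64, P(2)=-64. Local minima of Q: Q(-2)=-12.
So the global minimum of L is P(-4) + Q(-2) + 2 = -64 − 12 + 2 = -74, attained at (-4, -2).

-74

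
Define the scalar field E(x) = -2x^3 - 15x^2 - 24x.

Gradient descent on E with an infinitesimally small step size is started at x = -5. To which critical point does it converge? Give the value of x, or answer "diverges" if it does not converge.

E'(x) = -6(x + 1)(x + 4), so E'(-5) = -24.
Gradient descent moves in the -E' direction, i.e. x is increasing.
The nearest critical point in that direction is x = -4, where E'' = 18 > 0 (a local minimum). The iterate converges there.

-4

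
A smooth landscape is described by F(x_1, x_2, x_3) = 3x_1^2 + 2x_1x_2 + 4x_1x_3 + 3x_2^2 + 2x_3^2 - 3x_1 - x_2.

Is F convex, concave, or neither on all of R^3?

F is quadratic, so its Hessian is the constant matrix H = [[6, 2, 4], [2, 6, 0], [4, 0, 4]].
Leading principal minors: 6, 32, 32.
All positive ⇒ H ≻ 0 ⇒ convex.

convex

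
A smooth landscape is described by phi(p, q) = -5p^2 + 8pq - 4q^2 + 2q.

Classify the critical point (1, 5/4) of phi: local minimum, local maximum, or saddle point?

The Hessian of phi is constant: H = [[-10, 8], [8, -8]].
det(H) = (-10)·(-8) − 8² = 16.
det(H) > 0 and tr(H) = -18 < 0, so H is negative definite and the point is a local maximum.

local maximum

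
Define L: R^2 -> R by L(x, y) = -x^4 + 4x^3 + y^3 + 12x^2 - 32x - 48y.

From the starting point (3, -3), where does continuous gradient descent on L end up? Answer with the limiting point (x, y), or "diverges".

L is separable, so gradient descent decouples: x follows -∂L/∂x, y follows -∂L/∂y.
∂L/∂x = -4(x - 4)(x - 1)(x + 2); at x=3 this is 40, so x decreases.
∂L/∂y = 3(y - 4)(y + 4); at y=-3 this is -21, so y increases.
x converges to its nearest critical value 1 (a local min of the x-part); y converges to 4. The iterate converges to (1, 4).

(1, 4)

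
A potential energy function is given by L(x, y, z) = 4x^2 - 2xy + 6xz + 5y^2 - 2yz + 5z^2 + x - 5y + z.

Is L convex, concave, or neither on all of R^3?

L is quadratic, so its Hessian is the constant matrix H = [[8, -2, 6], [-2, 10, -2], [6, -2, 10]].
Leading principal minors: 8, 76, 416.
All positive ⇒ H ≻ 0 ⇒ convex.

convex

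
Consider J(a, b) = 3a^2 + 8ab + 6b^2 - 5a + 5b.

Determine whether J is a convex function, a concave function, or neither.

convex

J is quadratic, so its Hessian is the constant matrix H = [[6, 8], [8, 12]].
det(H) = 8, tr(H) = 18.
det(H) > 0 and tr(H) > 0, so H is positive definite everywhere: convex.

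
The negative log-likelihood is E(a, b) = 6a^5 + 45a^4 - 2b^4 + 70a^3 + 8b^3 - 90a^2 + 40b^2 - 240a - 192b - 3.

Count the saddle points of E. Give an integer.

E separates as a function of a plus a function of b, so ∇E=0 decouples.
∂E/∂a = 30(a - 1)(a + 1)(a + 2)(a + 4) = 0 at a ∈ {-4, -2, -1, 1}; ∂E/∂b = -8(b - 4)(b - 2)(b + 3) = 0 at b ∈ {-3, 2, 4}.
The Hessian is diagonal: diag(E_aa, E_bb). Second derivatives: E_aa(-4)=-900, E_aa(-2)=180, E_aa(-1)=-180, E_aa(1)=900; E_bb(-3)=-280, E_bb(2)=80, E_bb(4)=-112.
Saddle points occur where the two diagonal entries have opposite signs: (-4, 2), (-2, -3), (-2, 4), (-1, 2), (1, -3), (1, 4). Count: 6.

6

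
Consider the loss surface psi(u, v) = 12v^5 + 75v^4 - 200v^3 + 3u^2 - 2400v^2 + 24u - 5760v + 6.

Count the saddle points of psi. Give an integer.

2

psi separates as a function of u plus a function of v, so ∇psi=0 decouples.
∂psi/∂u = 6(u + 4) = 0 at u ∈ {-4}; ∂psi/∂v = 60(v - 4)(v + 2)(v + 3)(v + 4) = 0 at v ∈ {-4, -3, -2, 4}.
The Hessian is diagonal: diag(psi_uu, psi_vv). Second derivatives: psi_uu(-4)=6; psi_vv(-4)=-960, psi_vv(-3)=420, psi_vv(-2)=-720, psi_vv(4)=20160.
Saddle points occur where the two diagonal entries have opposite signs: (-4, -4), (-4, -2). Count: 2.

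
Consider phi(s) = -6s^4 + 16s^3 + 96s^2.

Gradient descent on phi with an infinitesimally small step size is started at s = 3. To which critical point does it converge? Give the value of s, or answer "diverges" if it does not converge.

phi'(s) = -24s(s - 4)(s + 2), so phi'(3) = 360.
Gradient descent moves in the -phi' direction, i.e. s is decreasing.
The nearest critical point in that direction is s = 0, where phi'' = 192 > 0 (a local minimum). The iterate converges there.

0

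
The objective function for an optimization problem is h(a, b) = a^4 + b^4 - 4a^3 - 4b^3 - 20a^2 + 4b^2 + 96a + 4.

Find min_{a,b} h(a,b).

-275

h(a,b) separates as P(a) + Q(b) + 4, so its minimum is min P + min Q + 4.
P'(a) = 4(a - 4)(a - 2)(a + 3) vanishes at a ∈ {-3, 2, 4}; Q'(b) = 4b(b - 2)(b - 1) vanishes at b ∈ {0, 1, 2}.
Local minima of P (where P''>0): P(-3)=-279, P(4)=64. Local minima of Q: Q(0)=0, Q(2)=0.
So the global minimum of h is P(-3) + Q(0) + 4 = -279 + 0 + 4 = -275, attained at (-3, 0).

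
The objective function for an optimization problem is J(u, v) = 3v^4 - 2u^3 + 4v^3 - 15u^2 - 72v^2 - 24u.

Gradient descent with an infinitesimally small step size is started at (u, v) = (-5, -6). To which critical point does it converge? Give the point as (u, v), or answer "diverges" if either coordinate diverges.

(-4, -4)

J is separable, so gradient descent decouples: u follows -∂J/∂u, v follows -∂J/∂v.
∂J/∂u = -6(u + 1)(u + 4); at u=-5 this is -24, so u increases.
∂J/∂v = 12v(v - 3)(v + 4); at v=-6 this is -1296, so v increases.
u converges to its nearest critical value -4 (a local min of the u-part); v converges to -4. The iterate converges to (-4, -4).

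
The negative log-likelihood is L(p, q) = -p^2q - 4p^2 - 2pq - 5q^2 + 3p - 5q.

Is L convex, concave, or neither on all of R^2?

The term -p^2q is cubic, so the Hessian is not constant.
∂²L/∂p² = -2q - 8, which takes both signs as q varies (negative for sufficiently large q). A diagonal entry of the Hessian changing sign means the Hessian is neither positive- nor negative-semidefinite on all of R^2.

neither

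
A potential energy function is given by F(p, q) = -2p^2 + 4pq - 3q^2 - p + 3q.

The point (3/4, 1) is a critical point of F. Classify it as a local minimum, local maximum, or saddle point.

local maximum

The Hessian of F is constant: H = [[-4, 4], [4, -6]].
det(H) = (-4)·(-6) − 4² = 8.
det(H) > 0 and tr(H) = -10 < 0, so H is negative definite and the point is a local maximum.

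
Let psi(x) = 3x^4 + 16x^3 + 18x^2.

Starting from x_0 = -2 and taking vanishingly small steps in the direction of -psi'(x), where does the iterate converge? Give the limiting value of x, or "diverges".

-3

psi'(x) = 12x(x + 1)(x + 3), so psi'(-2) = 24.
Gradient descent moves in the -psi' direction, i.e. x is decreasing.
The nearest critical point in that direction is x = -3, where psi'' = 72 > 0 (a local minimum). The iterate converges there.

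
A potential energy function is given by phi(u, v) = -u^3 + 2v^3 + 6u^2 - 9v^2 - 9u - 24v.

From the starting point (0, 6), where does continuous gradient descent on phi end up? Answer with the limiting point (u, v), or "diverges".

phi is separable, so gradient descent decouples: u follows -∂phi/∂u, v follows -∂phi/∂v.
∂phi/∂u = -3(u - 3)(u - 1); at u=0 this is -9, so u increases.
∂phi/∂v = 6(v - 4)(v + 1); at v=6 this is 84, so v decreases.
u converges to its nearest critical value 1 (a local min of the u-part); v converges to 4. The iterate converges to (1, 4).

(1, 4)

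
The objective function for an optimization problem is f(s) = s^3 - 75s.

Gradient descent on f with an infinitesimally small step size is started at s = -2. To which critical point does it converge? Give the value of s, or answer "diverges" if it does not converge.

f'(s) = 3(s - 5)(s + 5), so f'(-2) = -63.
Gradient descent moves in the -f' direction, i.e. s is increasing.
The nearest critical point in that direction is s = 5, where f'' = 30 > 0 (a local minimum). The iterate converges there.

5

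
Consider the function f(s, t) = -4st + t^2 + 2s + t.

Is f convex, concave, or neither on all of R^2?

f is quadratic, so its Hessian is the constant matrix H = [[0, -4], [-4, 2]].
det(H) = -16, tr(H) = 2.
det(H) < 0, so H is indefinite: neither convex nor concave.

neither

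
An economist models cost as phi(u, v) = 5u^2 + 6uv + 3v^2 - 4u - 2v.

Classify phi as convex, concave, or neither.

phi is quadratic, so its Hessian is the constant matrix H = [[10, 6], [6, 6]].
det(H) = 24, tr(H) = 16.
det(H) > 0 and tr(H) > 0, so H is positive definite everywhere: convex.

convex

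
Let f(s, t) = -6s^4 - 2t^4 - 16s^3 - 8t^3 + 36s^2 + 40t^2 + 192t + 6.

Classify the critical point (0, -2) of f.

local minimum

The mixed partial ∂²f/∂s∂t is 0, so the Hessian at any point is diag(f_ss, f_tt) = diag(24(-3s^2 - 4s + 3), 8(-3t^2 - 6t + 10)).
At (0, -2): H = diag(72, 80).
Both eigenvalues are positive, so H is positive definite: a local minimum.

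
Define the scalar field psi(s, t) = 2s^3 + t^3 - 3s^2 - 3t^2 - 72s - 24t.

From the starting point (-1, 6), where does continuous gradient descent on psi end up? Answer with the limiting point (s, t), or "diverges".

psi is separable, so gradient descent decouples: s follows -∂psi/∂s, t follows -∂psi/∂t.
∂psi/∂s = 6(s - 4)(s + 3); at s=-1 this is -60, so s increases.
∂psi/∂t = 3(t - 4)(t + 2); at t=6 this is 48, so t decreases.
s converges to its nearest critical value 4 (a local min of the s-part); t converges to 4. The iterate converges to (4, 4).

(4, 4)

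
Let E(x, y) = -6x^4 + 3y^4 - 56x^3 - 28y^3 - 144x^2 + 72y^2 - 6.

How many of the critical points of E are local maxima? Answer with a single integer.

E separates as a function of x plus a function of y, so ∇E=0 decouples.
∂E/∂x = -24x(x + 3)(x + 4) = 0 at x ∈ {-4, -3, 0}; ∂E/∂y = 12y(y - 4)(y - 3) = 0 at y ∈ {0, 3, 4}.
The Hessian is diagonal: diag(E_xx, E_yy). Second derivatives: E_xx(-4)=-96, E_xx(-3)=72, E_xx(0)=-288; E_yy(0)=144, E_yy(3)=-36, E_yy(4)=48.
Local maxima occur where both diagonal entries negative: (-4, 3), (0, 3). Count: 2.

2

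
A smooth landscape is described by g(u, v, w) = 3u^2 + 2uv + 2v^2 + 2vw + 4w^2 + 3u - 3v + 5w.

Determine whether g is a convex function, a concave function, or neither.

convex

g is quadratic, so its Hessian is the constant matrix H = [[6, 2, 0], [2, 4, 2], [0, 2, 8]].
Leading principal minors: 6, 20, 136.
All positive ⇒ H ≻ 0 ⇒ convex.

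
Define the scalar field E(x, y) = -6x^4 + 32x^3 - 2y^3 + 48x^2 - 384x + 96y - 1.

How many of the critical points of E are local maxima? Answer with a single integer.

E separates as a function of x plus a function of y, so ∇E=0 decouples.
∂E/∂x = -24(x - 4)(x - 2)(x + 2) = 0 at x ∈ {-2, 2, 4}; ∂E/∂y = -6(y - 4)(y + 4) = 0 at y ∈ {-4, 4}.
The Hessian is diagonal: diag(E_xx, E_yy). Second derivatives: E_xx(-2)=-576, E_xx(2)=192, E_xx(4)=-288; E_yy(-4)=48, E_yy(4)=-48.
Local maxima occur where both diagonal entries negative: (-2, 4), (4, 4). Count: 2.

2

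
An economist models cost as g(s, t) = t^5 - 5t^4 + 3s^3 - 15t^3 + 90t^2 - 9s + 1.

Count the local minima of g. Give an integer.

g separates as a function of s plus a function of t, so ∇g=0 decouples.
∂g/∂s = 9(s - 1)(s + 1) = 0 at s ∈ {-1, 1}; ∂g/∂t = 5t(t - 4)(t - 3)(t + 3) = 0 at t ∈ {-3, 0, 3, 4}.
The Hessian is diagonal: diag(g_ss, g_tt). Second derivatives: g_ss(-1)=-18, g_ss(1)=18; g_tt(-3)=-630, g_tt(0)=180, g_tt(3)=-90, g_tt(4)=140.
Local minima occur where both diagonal entries positive: (1, 0), (1, 4). Count: 2.

2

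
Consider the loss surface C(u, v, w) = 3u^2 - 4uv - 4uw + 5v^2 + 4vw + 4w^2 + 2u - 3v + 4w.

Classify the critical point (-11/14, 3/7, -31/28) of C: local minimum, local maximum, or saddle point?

The Hessian is constant: H = [[6, -4, -4], [-4, 10, 4], [-4, 4, 8]].
Leading principal minors: Δ₁ = 6, Δ₂ = 44, Δ₃ = 224.
All leading minors are positive, so H is positive definite: a local minimum.

local minimum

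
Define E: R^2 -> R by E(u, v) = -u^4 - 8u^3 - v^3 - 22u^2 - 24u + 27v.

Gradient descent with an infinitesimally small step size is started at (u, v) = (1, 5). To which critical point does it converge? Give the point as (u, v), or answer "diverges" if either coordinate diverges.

E is separable, so gradient descent decouples: u follows -∂E/∂u, v follows -∂E/∂v.
∂E/∂u = -4(u + 1)(u + 2)(u + 3); at u=1 this is -96, so u increases.
∂E/∂v = -3(v - 3)(v + 3); at v=5 this is -48, so v increases.
The u-coordinate has no critical point in that direction and runs off to infinity.

diverges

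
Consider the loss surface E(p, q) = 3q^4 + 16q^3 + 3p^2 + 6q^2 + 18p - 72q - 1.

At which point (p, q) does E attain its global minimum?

(-3, 1)

E(p,q) separates as A(p) + B(q) − 1, so its minimum is min A + min B − 1.
A'(p) = 6p + 18 vanishes at p ∈ {-3}; B'(q) = 12(q - 1)(q + 2)(q + 3) vanishes at q ∈ {-3, -2, 1}.
Local minima of A (where A''>0): A(-3)=-27. Local minima of B: B(-3)=81, B(1)=-47.
So the global minimum of E is A(-3) + B(1) − 1 = -27 − 47 − 1 = -75, attained at (-3, 1).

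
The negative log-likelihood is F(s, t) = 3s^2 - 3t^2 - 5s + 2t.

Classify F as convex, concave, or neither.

neither

F is quadratic, so its Hessian is the constant matrix H = [[6, 0], [0, -6]].
det(H) = -36, tr(H) = 0.
det(H) < 0, so H is indefinite: neither convex nor concave.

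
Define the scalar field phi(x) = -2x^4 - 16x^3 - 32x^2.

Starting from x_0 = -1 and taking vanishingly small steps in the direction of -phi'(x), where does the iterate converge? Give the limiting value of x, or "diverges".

phi'(x) = -8x(x + 2)(x + 4), so phi'(-1) = 24.
Gradient descent moves in the -phi' direction, i.e. x is decreasing.
The nearest critical point in that direction is x = -2, where phi'' = 32 > 0 (a local minimum). The iterate converges there.

-2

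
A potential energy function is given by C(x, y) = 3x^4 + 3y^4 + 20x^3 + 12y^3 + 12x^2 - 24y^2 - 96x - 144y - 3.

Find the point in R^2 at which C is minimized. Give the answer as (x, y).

(1, 2)

C(x,y) separates as P(x) + Q(y) − 3, so its minimum is min P + min Q − 3.
P'(x) = 12(x - 1)(x + 2)(x + 4) vanishes at x ∈ {-4, -2, 1}; Q'(y) = 12(y - 2)(y + 2)(y + 3) vanishes at y ∈ {-3, -2, 2}.
Local minima of P (where P''>0): P(-4)=64, P(1)=-61. Local minima of Q: Q(-3)=135, Q(2)=-240.
So the global minimum of C is P(1) + Q(2) − 3 = -61 − 240 − 3 = -304, attained at (1, 2).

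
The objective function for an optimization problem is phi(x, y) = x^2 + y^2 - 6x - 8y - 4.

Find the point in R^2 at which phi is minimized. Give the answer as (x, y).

phi(x,y) separates as P(x) + Q(y) − 4, so its minimum is min P + min Q − 4.
P'(x) = 2x - 6 vanishes at x ∈ {3}; Q'(y) = 2y - 8 vanishes at y ∈ {4}.
Local minima of P (where P''>0): P(3)=-9. Local minima of Q: Q(4)=-16.
So the global minimum of phi is P(3) + Q(4) − 4 = -9 − 16 − 4 = -29, attained at (3, 4).

(3, 4)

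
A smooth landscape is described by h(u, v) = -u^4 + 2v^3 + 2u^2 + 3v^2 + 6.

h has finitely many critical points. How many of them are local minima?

1

h separates as a function of u plus a function of v, so ∇h=0 decouples.
∂h/∂u = -4u(u - 1)(u + 1) = 0 at u ∈ {-1, 0, 1}; ∂h/∂v = 6v(v + 1) = 0 at v ∈ {-1, 0}.
The Hessian is diagonal: diag(h_uu, h_vv). Second derivatives: h_uu(-1)=-8, h_uu(0)=4, h_uu(1)=-8; h_vv(-1)=-6, h_vv(0)=6.
Local minima occur where both diagonal entries positive: (0, 0). Count: 1.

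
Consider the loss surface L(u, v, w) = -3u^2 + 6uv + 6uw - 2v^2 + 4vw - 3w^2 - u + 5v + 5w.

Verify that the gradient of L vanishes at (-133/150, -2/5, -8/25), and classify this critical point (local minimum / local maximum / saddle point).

∇L = (-6u + 6v + 6w - 1, 6u - 4v + 4w + 5, 6u + 4v - 6w + 5); substituting (-133/150, -2/5, -8/25) gives ∇L = (0, 0, 0), so (-133/150, -2/5, -8/25) is indeed a critical point.
The Hessian is constant: H = [[-6, 6, 6], [6, -4, 4], [6, 4, -6]].
Leading principal minors: Δ₁ = -6, Δ₂ = -12, Δ₃ = 600.
The minors fit neither the all-positive nor the alternating-sign pattern, so H is indefinite: a saddle point.

saddle point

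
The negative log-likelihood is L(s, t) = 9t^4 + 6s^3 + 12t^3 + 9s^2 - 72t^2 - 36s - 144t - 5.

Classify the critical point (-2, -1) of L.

The mixed partial ∂²L/∂s∂t is 0, so the Hessian at any point is diag(L_ss, L_tt) = diag(18(2s + 1), 36(3t^2 + 2t - 4)).
At (-2, -1): H = diag(-54, -108).
Both eigenvalues are negative, so H is negative definite: a local maximum.

local maximum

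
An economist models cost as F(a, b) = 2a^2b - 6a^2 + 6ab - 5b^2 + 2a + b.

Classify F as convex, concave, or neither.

The term 2a^2b is cubic, so the Hessian is not constant.
∂²F/∂a² = 4b - 12, which takes both signs as b varies (negative for sufficiently negative b). A diagonal entry of the Hessian changing sign means the Hessian is neither positive- nor negative-semidefinite on all of R^2.

neither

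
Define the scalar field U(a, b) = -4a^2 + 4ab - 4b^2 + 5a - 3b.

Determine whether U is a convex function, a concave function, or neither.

concave

U is quadratic, so its Hessian is the constant matrix H = [[-8, 4], [4, -8]].
det(H) = 48, tr(H) = -16.
det(H) > 0 and tr(H) < 0, so H is negative definite everywhere: concave.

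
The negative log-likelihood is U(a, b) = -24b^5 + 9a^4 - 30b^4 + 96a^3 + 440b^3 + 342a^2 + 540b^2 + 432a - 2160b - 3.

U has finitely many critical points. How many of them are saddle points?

6

U separates as a function of a plus a function of b, so ∇U=0 decouples.
∂U/∂a = 36(a + 1)(a + 3)(a + 4) = 0 at a ∈ {-4, -3, -1}; ∂U/∂b = -120(b - 3)(b - 1)(b + 2)(b + 3) = 0 at b ∈ {-3, -2, 1, 3}.
The Hessian is diagonal: diag(U_aa, U_bb). Second derivatives: U_aa(-4)=108, U_aa(-3)=-72, U_aa(-1)=216; U_bb(-3)=2880, U_bb(-2)=-1800, U_bb(1)=2880, U_bb(3)=-7200.
Saddle points occur where the two diagonal entries have opposite signs: (-4, -2), (-4, 3), (-3, -3), (-3, 1), (-1, -2), (-1, 3). Count: 6.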